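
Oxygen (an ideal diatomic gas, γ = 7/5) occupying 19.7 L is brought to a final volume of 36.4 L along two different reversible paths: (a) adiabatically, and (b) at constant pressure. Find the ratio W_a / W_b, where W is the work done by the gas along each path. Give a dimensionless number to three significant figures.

Path (a) adiabatic: W = P₁V₁(1 − (V₁/V₂)^(γ−1))/(γ−1) → W_a/(P₁V₁) = 0.5444.
Path (b) isobaric: W = P₁(V₂ − V₁) → W_b/(P₁V₁) = 0.8477.
W_a / W_b = 0.5444 / 0.8477 = 0.6422.

W_a / W_b ≈ 0.642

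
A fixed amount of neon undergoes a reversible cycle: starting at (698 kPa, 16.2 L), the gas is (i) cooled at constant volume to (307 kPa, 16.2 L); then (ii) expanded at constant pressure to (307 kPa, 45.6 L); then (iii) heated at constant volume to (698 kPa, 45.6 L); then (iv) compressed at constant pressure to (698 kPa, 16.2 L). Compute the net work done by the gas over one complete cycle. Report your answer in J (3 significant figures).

Constant-volume legs do no work.
W(ii) = (307)(45.6 − 16.2) = 9026 J; W(iv) = (698)(16.2 − 45.6) = -20521 J.
W_net = 9026 − 20521 = -11495 J (the counter-clockwise enclosed area).

W_net ≈ -11500 J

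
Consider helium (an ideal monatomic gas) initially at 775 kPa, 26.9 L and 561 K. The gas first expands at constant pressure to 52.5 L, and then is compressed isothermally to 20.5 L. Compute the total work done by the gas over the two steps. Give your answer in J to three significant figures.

W_total ≈ -18400 J

Step 1 (isobaric): W = PΔV = (775 kPa)(52.5 − 26.9 L) = 19840 J.
After step 1: P = 775 kPa, V = 52.5 L, T = 1095 K.
Step 2 (isothermal): W = P₁V₁ ln(V₂/V₁) = (40688) ln(20.5/52.5) = -38262 J.
W_total = 19840 − 38262 = -18422 J.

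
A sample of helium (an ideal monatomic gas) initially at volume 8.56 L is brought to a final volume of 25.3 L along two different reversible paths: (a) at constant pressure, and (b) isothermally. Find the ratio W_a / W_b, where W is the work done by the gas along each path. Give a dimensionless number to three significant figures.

Path (a) isobaric: W = P₁(V₂ − V₁) → W_a/(P₁V₁) = 1.956.
Path (b) isothermal: W = P₁V₁ ln(V₂/V₁) → W_b/(P₁V₁) = 1.084.
W_a / W_b = 1.956 / 1.084 = 1.805.

W_a / W_b ≈ 1.80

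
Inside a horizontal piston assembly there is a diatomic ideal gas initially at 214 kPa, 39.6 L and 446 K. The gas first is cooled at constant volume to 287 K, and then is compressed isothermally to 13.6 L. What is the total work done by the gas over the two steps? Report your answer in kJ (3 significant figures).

Step 1 (isochoric): W = 0 (constant volume).
After step 1: P = 137.7 kPa (V unchanged).
Step 2 (isothermal): W = P₁V₁ ln(V₂/V₁) = (5453) ln(13.6/39.6) = -5828 J.
W_total = 0 − 5828 = -5828 J.

W_total ≈ -5.83 kJ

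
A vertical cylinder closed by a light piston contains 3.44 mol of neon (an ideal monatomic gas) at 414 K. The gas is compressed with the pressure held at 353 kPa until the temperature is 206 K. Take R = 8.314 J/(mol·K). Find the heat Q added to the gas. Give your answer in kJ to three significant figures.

Q ≈ -14.9 kJ

Isobaric: W = nRΔT = (3.44)(8.314)(-208) = -5949 J.
ΔU = nCᵥΔT with Cᵥ = 3R/2: ΔU = (3.44)(12.47)(-208) = -8923 J.
Q = ΔU + W = -8923 − 5949 = -14872 J.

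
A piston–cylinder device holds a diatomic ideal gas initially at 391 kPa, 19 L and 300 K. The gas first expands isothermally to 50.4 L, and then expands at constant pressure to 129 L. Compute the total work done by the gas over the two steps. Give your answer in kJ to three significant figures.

Step 1 (isothermal): W = P₁V₁ ln(V₂/V₁) = (7429) ln(50.4/19) = 7247 J.
After step 1: P = 147.4 kPa, V = 50.4 L, T = 300 K.
Step 2 (isobaric): W = PΔV = (147.4 kPa)(129 − 50.4 L) = 11586 J.
W_total = 7247 + 11586 = 18833 J.

W_total ≈ 18.8 kJ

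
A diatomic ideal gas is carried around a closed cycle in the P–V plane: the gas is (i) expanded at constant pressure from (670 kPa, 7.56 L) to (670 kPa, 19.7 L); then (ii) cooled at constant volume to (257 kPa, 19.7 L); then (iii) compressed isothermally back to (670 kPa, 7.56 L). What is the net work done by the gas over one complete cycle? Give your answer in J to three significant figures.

W_net ≈ 3280 J

Leg (i): W = PΔV = (670)(19.7 − 7.56) = 8134 J.
Leg (ii): W = 0.
Leg (iii): W = PᵢVᵢ ln(V_f/Vᵢ) = (5063) ln(7.56/19.7) = -4849 J.
W_net = 8134 − 4849 = 3285 J.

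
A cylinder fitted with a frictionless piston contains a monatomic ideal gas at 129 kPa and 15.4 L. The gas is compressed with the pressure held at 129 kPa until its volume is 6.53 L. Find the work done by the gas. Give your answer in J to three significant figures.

W ≈ -1140 J

Isobaric: W = P ΔV.
W = (129 kPa)(6.53 − 15.4 L) = (129)(-8.87) = -1144 J.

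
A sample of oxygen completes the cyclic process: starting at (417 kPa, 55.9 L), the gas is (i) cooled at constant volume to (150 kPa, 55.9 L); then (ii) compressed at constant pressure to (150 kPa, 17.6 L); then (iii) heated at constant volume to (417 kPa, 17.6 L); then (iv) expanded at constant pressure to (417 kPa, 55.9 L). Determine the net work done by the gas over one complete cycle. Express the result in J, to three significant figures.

W_net ≈ 10200 J

Constant-volume legs do no work.
W(ii) = (150)(17.6 − 55.9) = -5745 J; W(iv) = (417)(55.9 − 17.6) = 15971 J.
W_net = -5745 + 15971 = 10226 J (the clockwise enclosed area).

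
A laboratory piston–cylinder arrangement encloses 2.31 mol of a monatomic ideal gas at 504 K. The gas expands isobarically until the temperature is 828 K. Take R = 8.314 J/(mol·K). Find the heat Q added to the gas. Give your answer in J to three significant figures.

Q ≈ 15600 J

Isobaric: W = nRΔT = (2.31)(8.314)(324) = 6223 J.
ΔU = nCᵥΔT with Cᵥ = 3R/2: ΔU = (2.31)(12.47)(324) = 9334 J.
Q = ΔU + W = 9334 + 6223 = 15556 J.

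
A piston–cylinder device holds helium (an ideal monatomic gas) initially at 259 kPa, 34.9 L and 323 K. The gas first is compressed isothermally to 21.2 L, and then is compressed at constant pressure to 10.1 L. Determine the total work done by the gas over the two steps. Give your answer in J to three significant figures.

Step 1 (isothermal): W = P₁V₁ ln(V₂/V₁) = (9039) ln(21.2/34.9) = -4506 J.
After step 1: P = 426.4 kPa, V = 21.2 L, T = 323 K.
Step 2 (isobaric): W = PΔV = (426.4 kPa)(10.1 − 21.2 L) = -4733 J.
W_total = -4506 − 4733 = -9239 J.

W_total ≈ -9240 J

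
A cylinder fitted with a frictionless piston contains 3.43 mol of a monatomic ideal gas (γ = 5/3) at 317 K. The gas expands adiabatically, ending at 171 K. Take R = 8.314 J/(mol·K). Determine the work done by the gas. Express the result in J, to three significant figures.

Adiabatic ⇒ Q = 0, so W_by = −ΔU = nCᵥ(T₁ − T₂).
Cᵥ = 3R/2 = 12.47 J/(mol·K).
W = (3.43)(12.47)(317 − 171) = 6245 J.

W ≈ 6250 J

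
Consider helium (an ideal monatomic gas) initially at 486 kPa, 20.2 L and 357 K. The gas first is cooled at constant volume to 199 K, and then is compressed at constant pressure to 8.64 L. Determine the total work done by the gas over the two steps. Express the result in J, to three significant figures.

W_total ≈ -3130 J

Step 1 (isochoric): W = 0 (constant volume).
After step 1: P = 270.9 kPa (V unchanged).
Step 2 (isobaric): W = PΔV = (270.9 kPa)(8.64 − 20.2 L) = -3132 J.
W_total = 0 − 3132 = -3132 J.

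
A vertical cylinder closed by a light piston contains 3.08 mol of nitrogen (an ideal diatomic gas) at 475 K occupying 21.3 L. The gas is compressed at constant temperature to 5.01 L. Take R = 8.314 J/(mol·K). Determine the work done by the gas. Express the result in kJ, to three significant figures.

Isothermal: W = nRT ln(V₂/V₁).
W = (3.08)(8.314)(475) × ln(5.01/21.3)
  = 12163 × -1.447
W_by_gas = -17604 J.

W ≈ -17.6 kJ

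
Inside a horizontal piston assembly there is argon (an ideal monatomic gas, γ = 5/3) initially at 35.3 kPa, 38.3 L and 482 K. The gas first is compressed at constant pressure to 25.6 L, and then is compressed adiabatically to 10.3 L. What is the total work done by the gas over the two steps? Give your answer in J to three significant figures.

Step 1 (isobaric): W = PΔV = (35.3 kPa)(25.6 − 38.3 L) = -448.3 J.
After step 1: P = 35.3 kPa, V = 25.6 L, T = 322.2 K.
Step 2 (adiabatic): W = (P₁V₁ − P₂V₂)/(γ−1) = (903.7 − 1658)/0.667 = -1132 J.
W_total = -448.3 − 1132 = -1580 J.

W_total ≈ -1580 J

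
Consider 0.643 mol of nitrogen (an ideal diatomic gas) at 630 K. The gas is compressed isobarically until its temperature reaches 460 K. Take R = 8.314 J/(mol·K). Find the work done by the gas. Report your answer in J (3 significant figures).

W ≈ -909 J

Isobaric: W = P ΔV = nR ΔT.
W = (0.643)(8.314)(460 − 630) = -908.8 J.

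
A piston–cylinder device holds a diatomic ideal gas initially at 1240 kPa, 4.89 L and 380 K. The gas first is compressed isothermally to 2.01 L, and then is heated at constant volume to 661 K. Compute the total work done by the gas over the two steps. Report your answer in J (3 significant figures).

Step 1 (isothermal): W = P₁V₁ ln(V₂/V₁) = (6064) ln(2.01/4.89) = -5391 J.
Step 2 (isochoric): W = 0 (constant volume).
W_total = -5391 + 0 = -5391 J.

W_total ≈ -5390 J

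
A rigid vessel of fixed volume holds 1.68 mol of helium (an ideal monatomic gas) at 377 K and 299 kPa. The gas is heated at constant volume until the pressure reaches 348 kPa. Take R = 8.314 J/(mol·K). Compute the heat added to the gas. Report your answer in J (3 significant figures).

Constant volume ⇒ W = 0, so Q = ΔU = nCᵥΔT with Cᵥ = 3R/2 = 12.47 J/(mol·K).
At constant V, T₂/T₁ = P₂/P₁ ⇒ ΔT = T₁(P₂/P₁ − 1) = 377·(348/299 − 1) = 61.78 K.
ΔU = (1.68)(12.47)(61.78) = 1294 J.

Q ≈ 1290 J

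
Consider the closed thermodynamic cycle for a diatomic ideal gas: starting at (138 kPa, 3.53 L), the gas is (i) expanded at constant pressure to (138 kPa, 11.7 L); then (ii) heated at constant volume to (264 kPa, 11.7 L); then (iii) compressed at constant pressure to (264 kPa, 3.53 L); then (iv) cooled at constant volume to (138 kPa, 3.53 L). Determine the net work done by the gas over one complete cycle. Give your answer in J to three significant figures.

Constant-volume legs do no work.
W(i) = (138)(11.7 − 3.53) = 1127 J; W(iii) = (264)(3.53 − 11.7) = -2157 J.
W_net = 1127 − 2157 = -1029 J (the counter-clockwise enclosed area).

W_net ≈ -1030 J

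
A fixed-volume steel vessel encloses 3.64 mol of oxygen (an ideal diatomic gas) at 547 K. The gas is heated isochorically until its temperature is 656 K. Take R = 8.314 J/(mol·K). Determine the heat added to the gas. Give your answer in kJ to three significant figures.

Constant volume ⇒ W = 0, so Q = ΔU = nCᵥΔT with Cᵥ = 5R/2 = 20.79 J/(mol·K).
ΔU = (3.64)(20.79)(656 − 547) = 8247 J.

Q ≈ 8.25 kJ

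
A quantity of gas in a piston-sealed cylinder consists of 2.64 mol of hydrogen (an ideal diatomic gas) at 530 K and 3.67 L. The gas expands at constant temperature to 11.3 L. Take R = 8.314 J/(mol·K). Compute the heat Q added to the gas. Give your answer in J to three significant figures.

Isothermal ⇒ ΔU = 0, so Q = W = nRT ln(V₂/V₁).
Q = (2.64)(8.314)(530) ln(11.3/3.67) = 11633 × 1.125 = 13083 J.

Q ≈ 13100 J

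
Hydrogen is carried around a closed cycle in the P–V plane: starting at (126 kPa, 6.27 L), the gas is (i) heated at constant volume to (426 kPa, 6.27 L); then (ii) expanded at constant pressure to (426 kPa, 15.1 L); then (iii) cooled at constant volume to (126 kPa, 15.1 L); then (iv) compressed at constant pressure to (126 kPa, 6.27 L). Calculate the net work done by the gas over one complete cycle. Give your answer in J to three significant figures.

Constant-volume legs do no work.
W(ii) = (426)(15.1 − 6.27) = 3762 J; W(iv) = (126)(6.27 − 15.1) = -1113 J.
W_net = 3762 − 1113 = 2649 J (the clockwise enclosed area).

W_net ≈ 2650 J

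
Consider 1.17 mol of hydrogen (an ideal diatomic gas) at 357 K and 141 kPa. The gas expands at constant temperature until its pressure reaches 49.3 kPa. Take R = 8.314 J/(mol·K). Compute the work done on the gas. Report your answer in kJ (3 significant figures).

Isothermal process: W = nRT ln(V₂/V₁) = nRT ln(P₁/P₂).
W = (1.17)(8.314)(357) × ln(141/49.3)
  = 3473 × ln(2.86) = 3473 × 1.051
W_by_gas = 3649 J; work on gas = −W_by = -3649 J.

W ≈ -3.65 kJ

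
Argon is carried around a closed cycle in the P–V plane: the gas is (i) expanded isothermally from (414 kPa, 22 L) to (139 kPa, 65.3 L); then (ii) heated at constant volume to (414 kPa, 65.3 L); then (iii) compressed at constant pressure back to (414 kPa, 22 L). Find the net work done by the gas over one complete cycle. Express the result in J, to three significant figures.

Leg (i): W = PᵢVᵢ ln(V_f/Vᵢ) = (9108) ln(65.3/22) = 9909 J.
Leg (ii): W = 0.
Leg (iii): W = PΔV = (414)(22 − 65.3) = -17926 J.
W_net = 9909 − 17926 = -8017 J.

W_net ≈ -8020 J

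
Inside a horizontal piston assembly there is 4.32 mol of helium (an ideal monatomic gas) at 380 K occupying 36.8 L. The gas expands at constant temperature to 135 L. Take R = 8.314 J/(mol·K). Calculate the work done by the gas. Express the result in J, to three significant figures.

Isothermal: W = nRT ln(V₂/V₁).
W = (4.32)(8.314)(380) × ln(135/36.8)
  = 13648 × 1.3
W_by_gas = 17740 J.

W ≈ 17700 J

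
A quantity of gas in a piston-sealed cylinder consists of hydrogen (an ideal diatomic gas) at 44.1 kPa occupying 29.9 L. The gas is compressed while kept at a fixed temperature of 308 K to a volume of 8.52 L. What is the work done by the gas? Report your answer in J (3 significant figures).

Isothermal: W = nRT ln(V₂/V₁) = P₁V₁ ln(V₂/V₁).
P₁V₁ = (44.1 kPa)(29.9 L) = 1319 J.
W = 1319 × ln(8.52/29.9) = 1319 × -1.255
W_by_gas = -1655 J.

W ≈ -1660 J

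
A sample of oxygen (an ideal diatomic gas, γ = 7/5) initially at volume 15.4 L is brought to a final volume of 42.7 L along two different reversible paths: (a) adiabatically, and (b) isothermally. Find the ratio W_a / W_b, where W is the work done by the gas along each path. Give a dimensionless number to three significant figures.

Path (a) adiabatic: W = P₁V₁(1 − (V₁/V₂)^(γ−1))/(γ−1) → W_a/(P₁V₁) = 0.8374.
Path (b) isothermal: W = P₁V₁ ln(V₂/V₁) → W_b/(P₁V₁) = 1.02.
W_a / W_b = 0.8374 / 1.02 = 0.8212.

W_a / W_b ≈ 0.821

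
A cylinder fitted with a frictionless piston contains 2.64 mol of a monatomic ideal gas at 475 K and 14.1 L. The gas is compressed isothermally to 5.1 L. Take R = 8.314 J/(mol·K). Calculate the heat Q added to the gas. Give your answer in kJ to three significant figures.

Q ≈ -10.6 kJ

Isothermal ⇒ ΔU = 0, so Q = W = nRT ln(V₂/V₁).
Q = (2.64)(8.314)(475) ln(5.1/14.1) = 10426 × -1.017 = -10602 J.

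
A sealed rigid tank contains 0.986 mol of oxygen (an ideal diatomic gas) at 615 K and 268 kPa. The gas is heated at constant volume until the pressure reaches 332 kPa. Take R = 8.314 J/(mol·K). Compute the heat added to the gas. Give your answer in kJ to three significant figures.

Q ≈ 3.01 kJ

Constant volume ⇒ W = 0, so Q = ΔU = nCᵥΔT with Cᵥ = 5R/2 = 20.79 J/(mol·K).
At constant V, T₂/T₁ = P₂/P₁ ⇒ ΔT = T₁(P₂/P₁ − 1) = 615·(332/268 − 1) = 146.9 K.
ΔU = (0.986)(20.79)(146.9) = 3010 J.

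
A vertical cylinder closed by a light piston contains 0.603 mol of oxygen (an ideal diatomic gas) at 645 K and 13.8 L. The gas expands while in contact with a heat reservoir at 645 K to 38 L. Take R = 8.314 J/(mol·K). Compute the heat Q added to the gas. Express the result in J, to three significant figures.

Isothermal ⇒ ΔU = 0, so Q = W = nRT ln(V₂/V₁).
Q = (0.603)(8.314)(645) ln(38/13.8) = 3234 × 1.013 = 3275 J.

Q ≈ 3280 J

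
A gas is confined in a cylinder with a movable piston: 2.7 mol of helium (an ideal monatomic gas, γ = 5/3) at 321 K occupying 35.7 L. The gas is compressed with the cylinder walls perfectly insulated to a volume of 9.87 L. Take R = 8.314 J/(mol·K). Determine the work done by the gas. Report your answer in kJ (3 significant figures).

W ≈ -14.7 kJ

Adiabatic: TV^(γ−1) = const with γ = 5/3.
T₂ = T₁ (V₁/V₂)^(γ−1) = 321 × (35.7/9.87)^0.667 = 321 × 2.356 = 756.4 K.
W_by = nCᵥ(T₁ − T₂) = (2.7)(12.47)(321 − 756.4) = -14660 J.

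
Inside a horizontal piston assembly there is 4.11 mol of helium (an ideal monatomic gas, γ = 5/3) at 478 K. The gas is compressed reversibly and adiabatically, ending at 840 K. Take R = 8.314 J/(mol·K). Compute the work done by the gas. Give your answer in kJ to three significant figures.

W ≈ -18.6 kJ

Adiabatic ⇒ Q = 0, so W_by = −ΔU = nCᵥ(T₁ − T₂).
Cᵥ = 3R/2 = 12.47 J/(mol·K).
W = (4.11)(12.47)(478 − 840) = -18555 J.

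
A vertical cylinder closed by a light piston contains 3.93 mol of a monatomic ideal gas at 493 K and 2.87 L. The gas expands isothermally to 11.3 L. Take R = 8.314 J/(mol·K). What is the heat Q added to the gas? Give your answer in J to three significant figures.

Isothermal ⇒ ΔU = 0, so Q = W = nRT ln(V₂/V₁).
Q = (3.93)(8.314)(493) ln(11.3/2.87) = 16108 × 1.37 = 22076 J.

Q ≈ 22100 J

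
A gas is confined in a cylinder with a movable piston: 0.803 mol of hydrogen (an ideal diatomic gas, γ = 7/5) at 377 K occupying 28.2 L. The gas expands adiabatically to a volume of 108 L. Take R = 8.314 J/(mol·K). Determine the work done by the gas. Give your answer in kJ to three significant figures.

W ≈ 2.61 kJ

Adiabatic: TV^(γ−1) = const with γ = 7/5.
T₂ = T₁ (V₁/V₂)^(γ−1) = 377 × (28.2/108)^0.4 = 377 × 0.5844 = 220.3 K.
W_by = nCᵥ(T₁ − T₂) = (0.803)(20.79)(377 − 220.3) = 2615 J.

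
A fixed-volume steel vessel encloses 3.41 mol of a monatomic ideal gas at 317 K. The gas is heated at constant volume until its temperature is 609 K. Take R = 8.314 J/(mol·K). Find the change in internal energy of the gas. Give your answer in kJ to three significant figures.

ΔU ≈ 12.4 kJ

Constant volume ⇒ W = 0, so Q = ΔU = nCᵥΔT with Cᵥ = 3R/2 = 12.47 J/(mol·K).
ΔU = (3.41)(12.47)(609 − 317) = 12418 J.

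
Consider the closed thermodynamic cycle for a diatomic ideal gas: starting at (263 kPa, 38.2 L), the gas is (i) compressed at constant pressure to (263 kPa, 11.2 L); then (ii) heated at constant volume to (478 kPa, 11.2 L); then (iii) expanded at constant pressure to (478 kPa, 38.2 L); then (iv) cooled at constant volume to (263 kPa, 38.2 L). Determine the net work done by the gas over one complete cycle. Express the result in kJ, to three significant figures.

Constant-volume legs do no work.
W(i) = (263)(11.2 − 38.2) = -7101 J; W(iii) = (478)(38.2 − 11.2) = 12906 J.
W_net = -7101 + 12906 = 5805 J (the clockwise enclosed area).

W_net ≈ 5.81 kJ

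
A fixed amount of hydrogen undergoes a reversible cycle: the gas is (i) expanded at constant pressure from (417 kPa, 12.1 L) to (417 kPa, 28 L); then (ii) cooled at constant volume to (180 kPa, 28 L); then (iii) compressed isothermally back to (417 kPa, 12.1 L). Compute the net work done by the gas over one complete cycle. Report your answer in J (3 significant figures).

W_net ≈ 2400 J

Leg (i): W = PΔV = (417)(28 − 12.1) = 6630 J.
Leg (ii): W = 0.
Leg (iii): W = PᵢVᵢ ln(V_f/Vᵢ) = (5040) ln(12.1/28) = -4229 J.
W_net = 6630 − 4229 = 2402 J.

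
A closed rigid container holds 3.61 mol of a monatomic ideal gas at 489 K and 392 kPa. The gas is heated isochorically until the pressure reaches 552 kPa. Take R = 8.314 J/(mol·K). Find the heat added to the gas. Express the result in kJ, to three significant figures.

Constant volume ⇒ W = 0, so Q = ΔU = nCᵥΔT with Cᵥ = 3R/2 = 12.47 J/(mol·K).
At constant V, T₂/T₁ = P₂/P₁ ⇒ ΔT = T₁(P₂/P₁ − 1) = 489·(552/392 − 1) = 199.6 K.
ΔU = (3.61)(12.47)(199.6) = 8986 J.

Q ≈ 8.99 kJ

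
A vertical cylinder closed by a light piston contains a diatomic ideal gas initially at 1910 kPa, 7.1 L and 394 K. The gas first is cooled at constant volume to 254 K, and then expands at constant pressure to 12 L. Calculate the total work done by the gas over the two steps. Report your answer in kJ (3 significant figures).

W_total ≈ 6.03 kJ

Step 1 (isochoric): W = 0 (constant volume).
After step 1: P = 1231 kPa (V unchanged).
Step 2 (isobaric): W = PΔV = (1231 kPa)(12 − 7.1 L) = 6033 J.
W_total = 0 + 6033 = 6033 J.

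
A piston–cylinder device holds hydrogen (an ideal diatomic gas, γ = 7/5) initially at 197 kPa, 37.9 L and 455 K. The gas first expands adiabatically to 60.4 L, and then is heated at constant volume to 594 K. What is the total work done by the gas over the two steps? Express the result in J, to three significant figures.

Step 1 (adiabatic): W = (P₁V₁ − P₂V₂)/(γ−1) = (7466 − 6196)/0.4 = 3175 J.
Step 2 (isochoric): W = 0 (constant volume).
W_total = 3175 + 0 = 3175 J.

W_total ≈ 3170 J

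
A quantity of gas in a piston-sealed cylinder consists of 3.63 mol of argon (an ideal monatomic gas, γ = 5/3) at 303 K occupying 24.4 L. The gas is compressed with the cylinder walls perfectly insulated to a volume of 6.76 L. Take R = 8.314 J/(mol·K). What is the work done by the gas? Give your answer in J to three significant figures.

W ≈ -18600 J

Adiabatic: TV^(γ−1) = const with γ = 5/3.
T₂ = T₁ (V₁/V₂)^(γ−1) = 303 × (24.4/6.76)^0.667 = 303 × 2.353 = 713 K.
W_by = nCᵥ(T₁ − T₂) = (3.63)(12.47)(303 − 713) = -18559 J.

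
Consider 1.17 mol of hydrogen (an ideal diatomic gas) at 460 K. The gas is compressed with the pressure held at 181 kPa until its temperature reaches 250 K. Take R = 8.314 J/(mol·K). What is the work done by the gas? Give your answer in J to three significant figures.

W ≈ -2040 J

Isobaric: W = P ΔV = nR ΔT.
W = (1.17)(8.314)(250 − 460) = -2043 J.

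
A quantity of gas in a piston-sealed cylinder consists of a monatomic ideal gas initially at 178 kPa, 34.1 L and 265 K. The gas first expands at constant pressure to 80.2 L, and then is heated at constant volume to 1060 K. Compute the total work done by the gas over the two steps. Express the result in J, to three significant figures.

Step 1 (isobaric): W = PΔV = (178 kPa)(80.2 − 34.1 L) = 8206 J.
Step 2 (isochoric): W = 0 (constant volume).
W_total = 8206 + 0 = 8206 J.

W_total ≈ 8210 J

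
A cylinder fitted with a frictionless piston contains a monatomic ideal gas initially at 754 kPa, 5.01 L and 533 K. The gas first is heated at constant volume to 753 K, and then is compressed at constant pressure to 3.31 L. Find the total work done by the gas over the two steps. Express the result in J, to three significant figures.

W_total ≈ -1810 J

Step 1 (isochoric): W = 0 (constant volume).
After step 1: P = 1065 kPa (V unchanged).
Step 2 (isobaric): W = PΔV = (1065 kPa)(3.31 − 5.01 L) = -1811 J.
W_total = 0 − 1811 = -1811 J.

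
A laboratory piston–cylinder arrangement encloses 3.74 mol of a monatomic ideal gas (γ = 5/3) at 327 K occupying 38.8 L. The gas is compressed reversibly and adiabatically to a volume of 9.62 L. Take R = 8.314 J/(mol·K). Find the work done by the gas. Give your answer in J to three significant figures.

W ≈ -23400 J

Adiabatic: TV^(γ−1) = const with γ = 5/3.
T₂ = T₁ (V₁/V₂)^(γ−1) = 327 × (38.8/9.62)^0.667 = 327 × 2.534 = 828.6 K.
W_by = nCᵥ(T₁ − T₂) = (3.74)(12.47)(327 − 828.6) = -23393 J.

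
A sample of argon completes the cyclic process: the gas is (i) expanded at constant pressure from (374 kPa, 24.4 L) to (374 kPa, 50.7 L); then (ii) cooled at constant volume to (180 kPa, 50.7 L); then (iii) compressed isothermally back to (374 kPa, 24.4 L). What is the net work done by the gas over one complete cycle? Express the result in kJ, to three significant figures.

W_net ≈ 3.16 kJ

Leg (i): W = PΔV = (374)(50.7 − 24.4) = 9836 J.
Leg (ii): W = 0.
Leg (iii): W = PᵢVᵢ ln(V_f/Vᵢ) = (9126) ln(24.4/50.7) = -6674 J.
W_net = 9836 − 6674 = 3162 J.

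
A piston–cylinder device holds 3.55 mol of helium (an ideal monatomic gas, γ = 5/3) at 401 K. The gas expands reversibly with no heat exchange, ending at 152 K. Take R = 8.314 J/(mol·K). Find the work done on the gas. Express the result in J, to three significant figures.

W ≈ -11000 J

Adiabatic ⇒ Q = 0, so W_by = −ΔU = nCᵥ(T₁ − T₂).
Cᵥ = 3R/2 = 12.47 J/(mol·K).
W = (3.55)(12.47)(401 − 152) = 11024 J.
Work on gas = −W_by = -11024 J.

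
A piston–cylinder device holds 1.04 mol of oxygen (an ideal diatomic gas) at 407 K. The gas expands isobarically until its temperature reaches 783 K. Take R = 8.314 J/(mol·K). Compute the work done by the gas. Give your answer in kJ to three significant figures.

Isobaric: W = P ΔV = nR ΔT.
W = (1.04)(8.314)(783 − 407) = 3251 J.

W ≈ 3.25 kJ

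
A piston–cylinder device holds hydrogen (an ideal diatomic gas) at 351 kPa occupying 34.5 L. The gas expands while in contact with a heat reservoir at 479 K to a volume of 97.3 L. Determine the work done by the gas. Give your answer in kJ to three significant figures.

W ≈ 12.6 kJ

Isothermal: W = nRT ln(V₂/V₁) = P₁V₁ ln(V₂/V₁).
P₁V₁ = (351 kPa)(34.5 L) = 12110 J.
W = 12110 × ln(97.3/34.5) = 12110 × 1.037
W_by_gas = 12556 J.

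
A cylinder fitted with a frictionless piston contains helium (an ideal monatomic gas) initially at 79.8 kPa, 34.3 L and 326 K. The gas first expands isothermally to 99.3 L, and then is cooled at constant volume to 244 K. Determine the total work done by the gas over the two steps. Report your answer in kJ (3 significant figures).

Step 1 (isothermal): W = P₁V₁ ln(V₂/V₁) = (2737) ln(99.3/34.3) = 2910 J.
Step 2 (isochoric): W = 0 (constant volume).
W_total = 2910 + 0 = 2910 J.

W_total ≈ 2.91 kJ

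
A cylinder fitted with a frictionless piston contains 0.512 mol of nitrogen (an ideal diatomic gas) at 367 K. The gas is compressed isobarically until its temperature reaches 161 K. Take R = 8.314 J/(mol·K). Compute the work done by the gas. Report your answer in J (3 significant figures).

W ≈ -877 J

Isobaric: W = P ΔV = nR ΔT.
W = (0.512)(8.314)(161 − 367) = -876.9 J.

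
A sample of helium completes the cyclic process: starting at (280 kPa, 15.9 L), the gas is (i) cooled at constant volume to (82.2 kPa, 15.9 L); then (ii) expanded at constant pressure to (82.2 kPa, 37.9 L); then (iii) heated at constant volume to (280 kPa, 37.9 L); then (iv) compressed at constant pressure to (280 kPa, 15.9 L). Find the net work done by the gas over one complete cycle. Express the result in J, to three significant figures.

Constant-volume legs do no work.
W(ii) = (82.2)(37.9 − 15.9) = 1808 J; W(iv) = (280)(15.9 − 37.9) = -6160 J.
W_net = 1808 − 6160 = -4352 J (the counter-clockwise enclosed area).

W_net ≈ -4350 J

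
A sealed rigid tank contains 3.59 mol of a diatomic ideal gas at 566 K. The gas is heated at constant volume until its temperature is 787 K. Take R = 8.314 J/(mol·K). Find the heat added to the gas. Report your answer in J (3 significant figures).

Q ≈ 16500 J

Constant volume ⇒ W = 0, so Q = ΔU = nCᵥΔT with Cᵥ = 5R/2 = 20.79 J/(mol·K).
ΔU = (3.59)(20.79)(787 − 566) = 16491 J.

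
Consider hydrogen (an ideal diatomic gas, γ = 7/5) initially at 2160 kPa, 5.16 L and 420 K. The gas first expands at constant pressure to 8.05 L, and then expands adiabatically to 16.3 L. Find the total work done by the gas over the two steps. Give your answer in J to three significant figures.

Step 1 (isobaric): W = PΔV = (2160 kPa)(8.05 − 5.16 L) = 6242 J.
After step 1: P = 2160 kPa, V = 8.05 L, T = 655.2 K.
Step 2 (adiabatic): W = (P₁V₁ − P₂V₂)/(γ−1) = (17388 − 13113)/0.4 = 10688 J.
W_total = 6242 + 10688 = 16931 J.

W_total ≈ 16900 J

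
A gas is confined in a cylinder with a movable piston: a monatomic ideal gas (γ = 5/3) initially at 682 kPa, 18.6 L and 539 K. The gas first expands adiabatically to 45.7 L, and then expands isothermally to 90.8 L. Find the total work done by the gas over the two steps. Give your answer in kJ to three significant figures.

W_total ≈ 13.4 kJ

Step 1 (adiabatic): W = (P₁V₁ − P₂V₂)/(γ−1) = (12685 − 6967)/0.667 = 8578 J.
After step 1: P = 152.4 kPa, V = 45.7 L, T = 296 K.
Step 2 (isothermal): W = P₁V₁ ln(V₂/V₁) = (6967) ln(90.8/45.7) = 4783 J.
W_total = 8578 + 4783 = 13361 J.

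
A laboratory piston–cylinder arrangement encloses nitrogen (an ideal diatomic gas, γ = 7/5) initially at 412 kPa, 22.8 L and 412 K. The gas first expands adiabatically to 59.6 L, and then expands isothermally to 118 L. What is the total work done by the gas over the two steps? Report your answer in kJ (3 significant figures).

Step 1 (adiabatic): W = (P₁V₁ − P₂V₂)/(γ−1) = (9394 − 6396)/0.4 = 7494 J.
After step 1: P = 107.3 kPa, V = 59.6 L, T = 280.5 K.
Step 2 (isothermal): W = P₁V₁ ln(V₂/V₁) = (6396) ln(118/59.6) = 4369 J.
W_total = 7494 + 4369 = 11863 J.

W_total ≈ 11.9 kJ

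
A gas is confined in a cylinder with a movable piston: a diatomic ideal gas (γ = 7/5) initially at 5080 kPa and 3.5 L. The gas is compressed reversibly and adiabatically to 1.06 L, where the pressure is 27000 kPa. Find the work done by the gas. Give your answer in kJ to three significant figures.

W ≈ -27.1 kJ

Adiabatic: W = (P₁V₁ − P₂V₂)/(γ − 1) with γ = 7/5.
P₁V₁ = 17780 J, P₂V₂ = 28620 J.
W = (17780 − 28620) / 0.4 = -27100 J.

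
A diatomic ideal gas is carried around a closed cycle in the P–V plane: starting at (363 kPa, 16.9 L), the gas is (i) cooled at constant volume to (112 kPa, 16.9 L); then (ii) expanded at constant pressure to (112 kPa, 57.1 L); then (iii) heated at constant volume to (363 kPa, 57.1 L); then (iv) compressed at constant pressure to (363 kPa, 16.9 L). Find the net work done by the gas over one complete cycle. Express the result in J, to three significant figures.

Constant-volume legs do no work.
W(ii) = (112)(57.1 − 16.9) = 4502 J; W(iv) = (363)(16.9 − 57.1) = -14593 J.
W_net = 4502 − 14593 = -10090 J (the counter-clockwise enclosed area).

W_net ≈ -10100 J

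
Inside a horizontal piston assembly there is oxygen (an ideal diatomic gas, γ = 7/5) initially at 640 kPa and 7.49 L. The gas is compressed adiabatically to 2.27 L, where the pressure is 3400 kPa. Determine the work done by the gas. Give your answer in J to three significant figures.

Adiabatic: W = (P₁V₁ − P₂V₂)/(γ − 1) with γ = 7/5.
P₁V₁ = 4794 J, P₂V₂ = 7718 J.
W = (4794 − 7718) / 0.4 = -7311 J.

W ≈ -7310 J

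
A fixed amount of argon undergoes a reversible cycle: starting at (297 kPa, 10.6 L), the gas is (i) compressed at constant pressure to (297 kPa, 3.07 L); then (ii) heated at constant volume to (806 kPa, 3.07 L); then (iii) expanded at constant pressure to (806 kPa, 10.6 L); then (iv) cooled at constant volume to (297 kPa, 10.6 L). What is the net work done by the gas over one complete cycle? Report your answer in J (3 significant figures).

Constant-volume legs do no work.
W(i) = (297)(3.07 − 10.6) = -2236 J; W(iii) = (806)(10.6 − 3.07) = 6069 J.
W_net = -2236 + 6069 = 3833 J (the clockwise enclosed area).

W_net ≈ 3830 J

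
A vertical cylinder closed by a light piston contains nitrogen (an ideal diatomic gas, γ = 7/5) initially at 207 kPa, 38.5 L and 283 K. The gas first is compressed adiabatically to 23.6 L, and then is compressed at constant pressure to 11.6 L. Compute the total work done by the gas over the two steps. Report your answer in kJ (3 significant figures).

Step 1 (adiabatic): W = (P₁V₁ − P₂V₂)/(γ−1) = (7970 − 9693)/0.4 = -4308 J.
After step 1: P = 410.7 kPa, V = 23.6 L, T = 344.2 K.
Step 2 (isobaric): W = PΔV = (410.7 kPa)(11.6 − 23.6 L) = -4929 J.
W_total = -4308 − 4929 = -9237 J.

W_total ≈ -9.24 kJ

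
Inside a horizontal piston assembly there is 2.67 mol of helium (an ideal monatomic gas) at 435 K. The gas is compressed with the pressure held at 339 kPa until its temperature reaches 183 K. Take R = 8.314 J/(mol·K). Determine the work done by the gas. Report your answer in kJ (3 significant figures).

W ≈ -5.59 kJ

Isobaric: W = P ΔV = nR ΔT.
W = (2.67)(8.314)(183 − 435) = -5594 J.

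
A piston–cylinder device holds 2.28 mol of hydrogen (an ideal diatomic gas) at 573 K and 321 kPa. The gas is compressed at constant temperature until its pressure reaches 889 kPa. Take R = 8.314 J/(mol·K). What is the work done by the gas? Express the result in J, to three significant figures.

Isothermal process: W = nRT ln(V₂/V₁) = nRT ln(P₁/P₂).
W = (2.28)(8.314)(573) × ln(321/889)
  = 10862 × ln(0.3611) = 10862 × -1.019
W_by_gas = -11064 J.

W ≈ -11100 J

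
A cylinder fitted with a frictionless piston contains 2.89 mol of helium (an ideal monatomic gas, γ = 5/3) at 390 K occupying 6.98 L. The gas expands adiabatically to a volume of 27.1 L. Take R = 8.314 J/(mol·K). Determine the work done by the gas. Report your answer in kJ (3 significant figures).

Adiabatic: TV^(γ−1) = const with γ = 5/3.
T₂ = T₁ (V₁/V₂)^(γ−1) = 390 × (6.98/27.1)^0.667 = 390 × 0.4048 = 157.9 K.
W_by = nCᵥ(T₁ − T₂) = (2.89)(12.47)(390 − 157.9) = 8366 J.

W ≈ 8.37 kJ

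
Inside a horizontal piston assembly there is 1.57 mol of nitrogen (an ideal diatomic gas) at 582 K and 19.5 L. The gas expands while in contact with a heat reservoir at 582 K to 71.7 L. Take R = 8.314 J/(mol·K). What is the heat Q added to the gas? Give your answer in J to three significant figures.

Q ≈ 9890 J

Isothermal ⇒ ΔU = 0, so Q = W = nRT ln(V₂/V₁).
Q = (1.57)(8.314)(582) ln(71.7/19.5) = 7597 × 1.302 = 9892 J.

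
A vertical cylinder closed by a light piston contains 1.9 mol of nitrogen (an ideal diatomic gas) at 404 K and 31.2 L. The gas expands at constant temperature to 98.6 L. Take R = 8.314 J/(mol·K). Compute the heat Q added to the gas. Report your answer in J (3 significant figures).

Isothermal ⇒ ΔU = 0, so Q = W = nRT ln(V₂/V₁).
Q = (1.9)(8.314)(404) ln(98.6/31.2) = 6382 × 1.151 = 7343 J.

Q ≈ 7340 J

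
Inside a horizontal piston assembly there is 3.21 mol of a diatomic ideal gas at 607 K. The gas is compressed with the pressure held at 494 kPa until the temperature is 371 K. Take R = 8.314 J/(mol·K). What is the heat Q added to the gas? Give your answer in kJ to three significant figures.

Q ≈ -22.0 kJ

Isobaric: W = nRΔT = (3.21)(8.314)(-236) = -6298 J.
ΔU = nCᵥΔT with Cᵥ = 5R/2: ΔU = (3.21)(20.79)(-236) = -15746 J.
Q = ΔU + W = -15746 − 6298 = -22044 J.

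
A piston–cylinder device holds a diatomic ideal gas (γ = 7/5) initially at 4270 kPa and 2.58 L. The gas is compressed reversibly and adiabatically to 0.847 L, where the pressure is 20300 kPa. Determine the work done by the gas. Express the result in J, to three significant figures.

W ≈ -15400 J

Adiabatic: W = (P₁V₁ − P₂V₂)/(γ − 1) with γ = 7/5.
P₁V₁ = 11017 J, P₂V₂ = 17194 J.
W = (11017 − 17194) / 0.4 = -15444 J.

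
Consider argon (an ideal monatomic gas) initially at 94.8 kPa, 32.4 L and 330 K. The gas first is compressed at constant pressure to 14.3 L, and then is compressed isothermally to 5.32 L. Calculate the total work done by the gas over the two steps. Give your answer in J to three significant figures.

W_total ≈ -3060 J

Step 1 (isobaric): W = PΔV = (94.8 kPa)(14.3 − 32.4 L) = -1716 J.
After step 1: P = 94.8 kPa, V = 14.3 L, T = 145.6 K.
Step 2 (isothermal): W = P₁V₁ ln(V₂/V₁) = (1356) ln(5.32/14.3) = -1340 J.
W_total = -1716 − 1340 = -3056 J.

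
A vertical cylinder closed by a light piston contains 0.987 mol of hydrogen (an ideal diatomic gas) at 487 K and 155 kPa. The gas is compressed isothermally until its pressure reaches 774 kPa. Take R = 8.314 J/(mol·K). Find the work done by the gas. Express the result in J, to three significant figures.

W ≈ -6430 J

Isothermal process: W = nRT ln(V₂/V₁) = nRT ln(P₁/P₂).
W = (0.987)(8.314)(487) × ln(155/774)
  = 3996 × ln(0.2003) = 3996 × -1.608
W_by_gas = -6427 J.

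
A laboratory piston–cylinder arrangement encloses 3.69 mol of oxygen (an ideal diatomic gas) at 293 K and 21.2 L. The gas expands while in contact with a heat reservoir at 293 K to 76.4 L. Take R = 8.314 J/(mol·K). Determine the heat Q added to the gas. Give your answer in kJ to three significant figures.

Isothermal ⇒ ΔU = 0, so Q = W = nRT ln(V₂/V₁).
Q = (3.69)(8.314)(293) ln(76.4/21.2) = 8989 × 1.282 = 11524 J.

Q ≈ 11.5 kJ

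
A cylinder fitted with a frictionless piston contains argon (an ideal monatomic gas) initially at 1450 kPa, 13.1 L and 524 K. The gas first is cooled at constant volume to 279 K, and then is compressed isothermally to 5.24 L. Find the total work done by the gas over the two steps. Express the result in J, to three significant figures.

W_total ≈ -9270 J

Step 1 (isochoric): W = 0 (constant volume).
After step 1: P = 772 kPa (V unchanged).
Step 2 (isothermal): W = P₁V₁ ln(V₂/V₁) = (10114) ln(5.24/13.1) = -9267 J.
W_total = 0 − 9267 = -9267 J.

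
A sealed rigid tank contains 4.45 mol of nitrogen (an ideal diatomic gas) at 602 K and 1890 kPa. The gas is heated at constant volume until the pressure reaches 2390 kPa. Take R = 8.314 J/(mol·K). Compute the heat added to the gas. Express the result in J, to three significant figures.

Q ≈ 14700 J

Constant volume ⇒ W = 0, so Q = ΔU = nCᵥΔT with Cᵥ = 5R/2 = 20.79 J/(mol·K).
At constant V, T₂/T₁ = P₂/P₁ ⇒ ΔT = T₁(P₂/P₁ − 1) = 602·(2390/1890 − 1) = 159.3 K.
ΔU = (4.45)(20.79)(159.3) = 14730 J.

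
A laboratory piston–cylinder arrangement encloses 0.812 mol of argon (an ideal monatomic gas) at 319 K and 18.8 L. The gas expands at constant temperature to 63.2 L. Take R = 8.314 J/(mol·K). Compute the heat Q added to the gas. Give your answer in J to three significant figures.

Isothermal ⇒ ΔU = 0, so Q = W = nRT ln(V₂/V₁).
Q = (0.812)(8.314)(319) ln(63.2/18.8) = 2154 × 1.212 = 2611 J.

Q ≈ 2610 J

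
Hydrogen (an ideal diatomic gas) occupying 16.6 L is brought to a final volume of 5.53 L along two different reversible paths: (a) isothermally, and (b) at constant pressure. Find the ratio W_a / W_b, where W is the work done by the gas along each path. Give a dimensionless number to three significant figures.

W_a / W_b ≈ 1.65

Path (a) isothermal: W = P₁V₁ ln(V₂/V₁) → W_a/(P₁V₁) = -1.099.
Path (b) isobaric: W = P₁(V₂ − V₁) → W_b/(P₁V₁) = -0.6669.
W_a / W_b = -1.099 / -0.6669 = 1.648.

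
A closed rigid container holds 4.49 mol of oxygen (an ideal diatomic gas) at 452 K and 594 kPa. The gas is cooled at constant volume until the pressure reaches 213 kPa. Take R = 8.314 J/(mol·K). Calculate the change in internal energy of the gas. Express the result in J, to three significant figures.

Constant volume ⇒ W = 0, so Q = ΔU = nCᵥΔT with Cᵥ = 5R/2 = 20.79 J/(mol·K).
At constant V, T₂/T₁ = P₂/P₁ ⇒ ΔT = T₁(P₂/P₁ − 1) = 452·(213/594 − 1) = -289.9 K.
ΔU = (4.49)(20.79)(-289.9) = -27057 J.

ΔU ≈ -27100 J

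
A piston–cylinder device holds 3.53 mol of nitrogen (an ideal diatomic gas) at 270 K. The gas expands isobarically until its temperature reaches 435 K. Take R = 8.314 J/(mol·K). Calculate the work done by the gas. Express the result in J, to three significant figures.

Isobaric: W = P ΔV = nR ΔT.
W = (3.53)(8.314)(435 − 270) = 4842 J.

W ≈ 4840 J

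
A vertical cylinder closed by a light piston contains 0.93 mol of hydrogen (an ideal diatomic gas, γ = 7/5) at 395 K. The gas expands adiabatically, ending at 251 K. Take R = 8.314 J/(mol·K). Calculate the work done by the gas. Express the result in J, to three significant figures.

Adiabatic ⇒ Q = 0, so W_by = −ΔU = nCᵥ(T₁ − T₂).
Cᵥ = 5R/2 = 20.79 J/(mol·K).
W = (0.93)(20.79)(395 − 251) = 2784 J.

W ≈ 2780 J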